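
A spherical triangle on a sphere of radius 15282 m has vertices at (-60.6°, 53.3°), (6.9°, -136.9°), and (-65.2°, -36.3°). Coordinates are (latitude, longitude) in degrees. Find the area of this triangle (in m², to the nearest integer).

Side lengths (central angles): a = 1.7575, b = 0.6562, c = 2.1948 rad; semiperimeter s = 2.3043.
By l'Huilier's theorem, tan(E/4) = √[tan(s/2) tan((s−a)/2) tan((s−b)/2) tan((s−c)/2)], giving spherical excess E = 0.7631 rad.
Area = E·R² = 0.7631 × (15282)² ≈ 178225002 m².

178225002 m²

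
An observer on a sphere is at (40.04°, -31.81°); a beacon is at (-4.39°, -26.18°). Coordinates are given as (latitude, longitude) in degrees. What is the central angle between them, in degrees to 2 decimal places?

44.73°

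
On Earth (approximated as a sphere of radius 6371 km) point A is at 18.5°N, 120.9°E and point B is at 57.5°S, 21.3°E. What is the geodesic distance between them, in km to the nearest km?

12303 km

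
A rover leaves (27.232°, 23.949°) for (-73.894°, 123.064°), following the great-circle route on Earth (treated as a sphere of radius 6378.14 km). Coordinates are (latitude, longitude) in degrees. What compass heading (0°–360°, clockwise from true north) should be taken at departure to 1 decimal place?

With φ₁ = 0.4753, φ₂ = -1.2897, Δλ = 1.7299 rad, the forward-azimuth formula gives
θ = atan2( sin Δλ cos φ₂ , cos φ₁ sin φ₂ − sin φ₁ cos φ₂ cos Δλ ) = atan2(0.2739, -0.8342) = 161.82°.
So the initial bearing is 161.8°.

161.8°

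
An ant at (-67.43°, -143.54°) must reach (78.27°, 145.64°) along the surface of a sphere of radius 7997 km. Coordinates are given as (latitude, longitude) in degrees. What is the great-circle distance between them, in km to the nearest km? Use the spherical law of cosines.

With latitudes φ₁ = -67.430°, φ₂ = 78.270° and longitude difference Δλ = -70.820°:
cos c = sin φ₁ sin φ₂ + cos φ₁ cos φ₂ cos Δλ = (-0.9234)(0.9791) + (0.3838)(0.2033)(0.3285) = -0.87849,
so c = arccos(-0.87849) = 2.64349 rad.
Distance = R·c = 7997 × 2.6435 ≈ 21140 km.

21140 km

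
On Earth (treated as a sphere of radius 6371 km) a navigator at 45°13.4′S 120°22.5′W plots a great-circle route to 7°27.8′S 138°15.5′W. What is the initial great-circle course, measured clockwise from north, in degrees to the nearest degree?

Δλ = -17.883° = -0.3121 rad.
y = sin Δλ · cos φ₂ = (-0.3071)(0.9915) = -0.3045
x = cos φ₁ sin φ₂ − sin φ₁ cos φ₂ cos Δλ = (0.7043)(-0.1299) − (-0.7099)(0.9915)(0.9517) = 0.5783
θ = atan2(y, x) = -27.77°; adding 360° gives 332°.

332°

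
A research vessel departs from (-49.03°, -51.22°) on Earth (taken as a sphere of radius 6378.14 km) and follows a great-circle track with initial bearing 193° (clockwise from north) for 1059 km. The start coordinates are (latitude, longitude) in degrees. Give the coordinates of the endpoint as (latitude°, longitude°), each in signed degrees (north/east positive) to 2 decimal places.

-58.24°, -55.27°

Angular distance δ = d/R = 1059/6378.14 = 0.16604 rad; initial bearing θ = 3.3685 rad.
sin φ₂ = sin φ₁ cos δ + cos φ₁ sin δ cos θ = (-0.7551)(0.9862) + (0.6557)(0.1653)(-0.9744) = -0.8503, so φ₂ = -58.24°.
Δλ = atan2(sin θ sin δ cos φ₁, cos δ − sin φ₁ sin φ₂) = atan2(-0.0244, 0.3443) = -4.050°.
λ₂ = -51.220° − 4.050° = -55.27°.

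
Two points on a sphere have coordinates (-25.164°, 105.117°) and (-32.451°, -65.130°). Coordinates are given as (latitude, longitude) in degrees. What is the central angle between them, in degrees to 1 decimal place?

With latitudes φ₁ = -25.164°, φ₂ = -32.451° and longitude difference Δλ = -170.247°:
Haversine: a = sin²(Δφ/2) + cos φ₁ cos φ₂ sin²(Δλ/2) = 0.0040 + (0.9051)(0.8439)(0.9928) = 0.76228.
Central angle c = 2·arcsin(√a) = 2.12300 rad.
So the angular separation is 121.6°.

121.6°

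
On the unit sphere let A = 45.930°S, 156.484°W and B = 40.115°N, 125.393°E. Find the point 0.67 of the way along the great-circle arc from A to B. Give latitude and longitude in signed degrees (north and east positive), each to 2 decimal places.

Central angle δ = 1.9321 rad. Interpolating on the sphere with fraction f = 0.67:
P = [sin((1−f)δ)·A + sin(fδ)·B] / sin δ = 0.6363·A + 1.0285·B in Cartesian coordinates,
giving P = (-0.8614, 0.4646, 0.2055), i.e. latitude 11.86°, longitude 151.66°.

11.86°, 151.66°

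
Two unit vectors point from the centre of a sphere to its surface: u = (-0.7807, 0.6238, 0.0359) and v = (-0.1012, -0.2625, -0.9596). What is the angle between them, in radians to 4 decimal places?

u·v = -0.1192; |u| = 1.0000, |v| = 1.0000.
cos θ = (u·v)/(|u||v|) = -0.1192, so θ = 1.6903 rad.

1.6903 rad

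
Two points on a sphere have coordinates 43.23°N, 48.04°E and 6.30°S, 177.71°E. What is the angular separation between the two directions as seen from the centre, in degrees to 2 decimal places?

122.51°

Let φ₁ = 0.7545 rad, φ₂ = -0.1100 rad, and Δλ = 2.2632 rad.
cos c = sin φ₁ sin φ₂ + cos φ₁ cos φ₂ cos Δλ = (0.6849)(-0.1097) + (0.7286)(0.9940)(-0.6384) = -0.53747,
so c = arccos(-0.53747) = 2.13823 rad.
So the angular separation is 122.51°.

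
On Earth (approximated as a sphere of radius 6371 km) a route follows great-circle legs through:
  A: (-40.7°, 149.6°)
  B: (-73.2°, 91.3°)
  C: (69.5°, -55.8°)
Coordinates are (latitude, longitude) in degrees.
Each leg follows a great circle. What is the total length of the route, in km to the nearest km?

23499 km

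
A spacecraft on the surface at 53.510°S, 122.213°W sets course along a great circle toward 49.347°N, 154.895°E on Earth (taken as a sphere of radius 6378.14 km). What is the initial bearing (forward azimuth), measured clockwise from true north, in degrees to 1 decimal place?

308.6°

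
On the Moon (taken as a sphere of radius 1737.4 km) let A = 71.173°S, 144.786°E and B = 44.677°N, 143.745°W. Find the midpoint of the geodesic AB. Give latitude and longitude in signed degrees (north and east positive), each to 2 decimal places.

-15.64°, -164.35°

The central angle between A and B is δ = 2.2050 rad.
With f = 0.5, the slerp weights are sin((1−f)δ)/sin δ = 1.1078 and sin(fδ)/sin δ = 1.1078.
Weighted sum of the unit vectors: (1.1078)·(-0.2637,0.1861,-0.9465) + (1.1078)·(-0.5734,-0.4205,0.7031) = (-0.9273, -0.2597, -0.2696).
Converting back: φ = atan2(z, √(x²+y²)) = -15.64°, λ = atan2(y, x) = -164.35°.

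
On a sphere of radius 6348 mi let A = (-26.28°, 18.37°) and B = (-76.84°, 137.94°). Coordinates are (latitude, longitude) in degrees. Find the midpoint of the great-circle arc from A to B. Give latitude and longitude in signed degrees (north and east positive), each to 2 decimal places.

-60.27°, 32.54°

The central angle between A and B is δ = 1.2341 rad.
With f = 0.5, the slerp weights are sin((1−f)δ)/sin δ = 0.6130 and sin(fδ)/sin δ = 0.6130.
Weighted sum of the unit vectors: (0.6130)·(0.8509,0.2826,-0.4428) + (0.6130)·(-0.1690,0.1525,-0.9737) = (0.4180, 0.2667, -0.8684).
Converting back: φ = atan2(z, √(x²+y²)) = -60.27°, λ = atan2(y, x) = 32.54°.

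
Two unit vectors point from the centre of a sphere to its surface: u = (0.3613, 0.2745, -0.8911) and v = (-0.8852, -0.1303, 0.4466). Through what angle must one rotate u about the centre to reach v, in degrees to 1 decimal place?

u·v = -0.7536; |u| = 1.0000, |v| = 1.0000.
cos θ = (u·v)/(|u||v|) = -0.7536, so θ = 138.9°.

138.9°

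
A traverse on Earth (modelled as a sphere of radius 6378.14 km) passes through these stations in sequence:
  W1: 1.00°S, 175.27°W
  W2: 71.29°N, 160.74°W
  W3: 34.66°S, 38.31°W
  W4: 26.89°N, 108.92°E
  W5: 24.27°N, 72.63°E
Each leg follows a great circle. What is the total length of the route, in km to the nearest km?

43350 km

Leg W1→W2: central angle 1.2724 rad, distance 8115.9 km.
Leg W2→W3: central angle 2.3188 rad, distance 14789.4 km.
Leg W3→W4: central angle 2.6343 rad, distance 16802.0 km.
Leg W4→W5: central angle 0.5712 rad, distance 3643.2 km.
Total: 8115.9 + 14789.4 + 16802.0 + 3643.2 ≈ 43350 km.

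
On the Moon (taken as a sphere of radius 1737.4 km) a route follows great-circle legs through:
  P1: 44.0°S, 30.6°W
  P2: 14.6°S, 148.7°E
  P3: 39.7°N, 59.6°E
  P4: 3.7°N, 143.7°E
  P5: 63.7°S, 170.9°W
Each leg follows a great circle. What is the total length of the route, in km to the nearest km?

Leg P1→P2: central angle 2.1188 rad, distance 3681.1 km.
Leg P2→P3: central angle 1.7207 rad, distance 2989.5 km.
Leg P3→P4: central angle 1.4504 rad, distance 2519.9 km.
Leg P4→P5: central angle 1.3154 rad, distance 2285.4 km.
Total: 3681.1 + 2989.5 + 2519.9 + 2285.4 ≈ 11476 km.

11476 km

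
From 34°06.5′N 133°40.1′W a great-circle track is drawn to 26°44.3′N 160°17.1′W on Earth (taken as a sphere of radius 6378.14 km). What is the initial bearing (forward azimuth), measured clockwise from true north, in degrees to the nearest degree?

259°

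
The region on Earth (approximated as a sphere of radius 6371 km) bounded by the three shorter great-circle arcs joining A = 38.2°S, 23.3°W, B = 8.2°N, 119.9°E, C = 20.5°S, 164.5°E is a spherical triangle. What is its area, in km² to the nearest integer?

77899512 km²

Side lengths (central angles): a = 0.9145, b = 2.1091, c = 2.3618 rad; semiperimeter s = 2.6927.
By l'Huilier's theorem, tan(E/4) = √[tan(s/2) tan((s−a)/2) tan((s−b)/2) tan((s−c)/2)], giving spherical excess E = 1.9192 rad.
Area = E·R² = 1.9192 × (6371)² ≈ 77899512 km².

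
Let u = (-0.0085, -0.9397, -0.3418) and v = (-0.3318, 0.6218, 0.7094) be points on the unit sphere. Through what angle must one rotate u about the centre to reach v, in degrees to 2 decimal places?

145.49°

u·v = -0.8240; |u| = 1.0000, |v| = 1.0000.
cos θ = (u·v)/(|u||v|) = -0.8240, so θ = 145.49°.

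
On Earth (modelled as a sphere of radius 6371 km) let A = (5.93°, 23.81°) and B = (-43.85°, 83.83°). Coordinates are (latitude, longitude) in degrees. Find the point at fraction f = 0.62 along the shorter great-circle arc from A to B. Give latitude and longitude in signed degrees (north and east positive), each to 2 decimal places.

The central angle between A and B is δ = 1.2798 rad.
With f = 0.62, the slerp weights are sin((1−f)δ)/sin δ = 0.4879 and sin(fδ)/sin δ = 0.7441.
Weighted sum of the unit vectors: (0.4879)·(0.9100,0.4015,0.1033) + (0.7441)·(0.0775,0.7170,-0.6928) = (0.5017, 0.7294, -0.4651).
Converting back: φ = atan2(z, √(x²+y²)) = -27.72°, λ = atan2(y, x) = 55.48°.

-27.72°, 55.48°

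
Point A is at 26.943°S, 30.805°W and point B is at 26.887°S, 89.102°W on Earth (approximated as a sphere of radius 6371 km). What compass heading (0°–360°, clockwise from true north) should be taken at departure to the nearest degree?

256°

With φ₁ = -0.4702, φ₂ = -0.4693, Δλ = -1.0175 rad, the forward-azimuth formula gives
θ = atan2( sin Δλ cos φ₂ , cos φ₁ sin φ₂ − sin φ₁ cos φ₂ cos Δλ ) = atan2(-0.7588, -0.1908) = -104.11°.
Adding 360° brings this into [0°, 360°): 256°.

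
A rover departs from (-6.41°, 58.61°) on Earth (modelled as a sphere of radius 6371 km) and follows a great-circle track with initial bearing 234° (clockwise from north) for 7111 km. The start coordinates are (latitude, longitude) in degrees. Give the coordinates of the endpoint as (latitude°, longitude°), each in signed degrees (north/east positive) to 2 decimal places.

Angular distance δ = d/R = 7111/6371 = 1.11615 rad; initial bearing θ = 4.0841 rad.
sin φ₂ = sin φ₁ cos δ + cos φ₁ sin δ cos θ = (-0.1116)(0.4391) + (0.9937)(0.8984)(-0.5878) = -0.5738, so φ₂ = -35.02°.
Δλ = atan2(sin θ sin δ cos φ₁, cos δ − sin φ₁ sin φ₂) = atan2(-0.7223, 0.3751) = -62.557°.
λ₂ = 58.610° − 62.557° = -3.95°.

-35.02°, -3.95°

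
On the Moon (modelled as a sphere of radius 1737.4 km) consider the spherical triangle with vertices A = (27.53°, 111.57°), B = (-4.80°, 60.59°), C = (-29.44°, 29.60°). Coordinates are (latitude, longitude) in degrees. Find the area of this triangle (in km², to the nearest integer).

184984 km²

Side lengths (central angles): a = 0.6680, b = 1.6904, c = 1.0267 rad; semiperimeter s = 1.6925.
By l'Huilier's theorem, tan(E/4) = √[tan(s/2) tan((s−a)/2) tan((s−b)/2) tan((s−c)/2)], giving spherical excess E = 0.0613 rad.
Area = E·R² = 0.0613 × (1737.4)² ≈ 184984 km².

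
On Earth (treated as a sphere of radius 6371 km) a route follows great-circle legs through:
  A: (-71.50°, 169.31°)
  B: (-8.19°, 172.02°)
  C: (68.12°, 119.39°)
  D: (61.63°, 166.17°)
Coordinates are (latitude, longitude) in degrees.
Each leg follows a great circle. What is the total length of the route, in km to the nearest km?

18724 km

Leg A→B: central angle 1.1054 rad, distance 7042.3 km.
Leg B→C: central angle 1.4790 rad, distance 9422.6 km.
Leg C→D: central angle 0.3546 rad, distance 2259.3 km.
Total: 7042.3 + 9422.6 + 2259.3 ≈ 18724 km.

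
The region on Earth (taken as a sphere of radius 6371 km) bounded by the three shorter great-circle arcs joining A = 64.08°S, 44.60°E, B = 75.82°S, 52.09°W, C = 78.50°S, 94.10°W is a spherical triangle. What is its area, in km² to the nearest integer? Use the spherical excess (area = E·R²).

Side lengths (central angles): a = 0.1654, b = 0.6165, c = 0.5365 rad; semiperimeter s = 0.6592.
By l'Huilier's theorem, tan(E/4) = √[tan(s/2) tan((s−a)/2) tan((s−b)/2) tan((s−c)/2)], giving spherical excess E = 0.0425 rad.
Area = E·R² = 0.0425 × (6371)² ≈ 1725611 km².

1725611 km²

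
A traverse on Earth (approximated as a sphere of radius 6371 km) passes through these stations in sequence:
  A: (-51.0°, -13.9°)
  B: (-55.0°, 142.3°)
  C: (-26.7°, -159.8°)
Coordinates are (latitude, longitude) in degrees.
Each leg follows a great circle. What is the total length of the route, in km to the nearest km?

Leg A→B: central angle 1.2595 rad, distance 8024.0 km.
Leg B→C: central angle 0.8758 rad, distance 5579.9 km.
Total: 8024.0 + 5579.9 ≈ 13604 km.

13604 km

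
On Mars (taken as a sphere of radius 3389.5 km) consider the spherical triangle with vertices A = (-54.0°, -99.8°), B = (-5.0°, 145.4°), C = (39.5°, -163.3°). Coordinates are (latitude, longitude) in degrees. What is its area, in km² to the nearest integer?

Side lengths (central angles): a = 1.1316, b = 1.8883, c = 1.7468 rad; semiperimeter s = 2.3834.
By l'Huilier's theorem, tan(E/4) = √[tan(s/2) tan((s−a)/2) tan((s−b)/2) tan((s−c)/2)], giving spherical excess E = 1.4829 rad.
Area = E·R² = 1.4829 × (3389.5)² ≈ 17036284 km².

17036284 km²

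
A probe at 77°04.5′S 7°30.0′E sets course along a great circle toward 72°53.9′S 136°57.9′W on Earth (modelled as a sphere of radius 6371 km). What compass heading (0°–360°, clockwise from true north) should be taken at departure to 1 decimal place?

Δλ = -144.465° = -2.5214 rad.
y = sin Δλ · cos φ₂ = (-0.5812)(0.2941) = -0.1709
x = cos φ₁ sin φ₂ − sin φ₁ cos φ₂ cos Δλ = (0.2237)(-0.9558) − (-0.9747)(0.2941)(-0.8138) = -0.4470
θ = atan2(y, x) = -159.08°; adding 360° gives 200.9°.

200.9°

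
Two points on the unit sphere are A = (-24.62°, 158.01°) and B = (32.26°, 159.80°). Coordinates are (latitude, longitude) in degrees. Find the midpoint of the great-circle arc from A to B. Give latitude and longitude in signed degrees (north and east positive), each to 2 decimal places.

Central angle δ = 0.9932 rad. Interpolating on the sphere with fraction f = 0.5:
P = [sin((1−f)δ)·A + sin(fδ)·B] / sin δ = 0.5687·A + 0.5687·B in Cartesian coordinates,
giving P = (-0.9307, 0.3596, 0.0666), i.e. latitude 3.82°, longitude 158.87°.

3.82°, 158.87°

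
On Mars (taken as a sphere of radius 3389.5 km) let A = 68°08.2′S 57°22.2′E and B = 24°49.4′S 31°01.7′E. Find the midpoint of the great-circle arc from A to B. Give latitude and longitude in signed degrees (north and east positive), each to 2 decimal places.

-47.11°, 38.61°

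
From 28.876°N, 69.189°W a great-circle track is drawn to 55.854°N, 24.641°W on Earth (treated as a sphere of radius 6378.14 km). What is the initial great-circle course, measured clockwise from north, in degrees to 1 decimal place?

36.5°

With φ₁ = 0.5040, φ₂ = 0.9748, Δλ = 0.7775 rad, the forward-azimuth formula gives
θ = atan2( sin Δλ cos φ₂ , cos φ₁ sin φ₂ − sin φ₁ cos φ₂ cos Δλ ) = atan2(0.3938, 0.5315) = 36.53°.
So the initial bearing is 36.5°.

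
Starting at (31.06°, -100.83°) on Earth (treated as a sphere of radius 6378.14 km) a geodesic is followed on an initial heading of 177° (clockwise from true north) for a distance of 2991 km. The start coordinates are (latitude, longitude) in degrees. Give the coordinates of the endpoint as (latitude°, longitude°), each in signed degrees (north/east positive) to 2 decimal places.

Angular distance δ = d/R = 2991/6378.14 = 0.46895 rad; initial bearing θ = 3.0892 rad.
sin φ₂ = sin φ₁ cos δ + cos φ₁ sin δ cos θ = (0.5159)(0.8920) + (0.8566)(0.4519)(-0.9986) = 0.0736, so φ₂ = 4.22°.
Δλ = atan2(sin θ sin δ cos φ₁, cos δ − sin φ₁ sin φ₂) = atan2(0.0203, 0.8541) = 1.359°.
λ₂ = -100.830° + 1.359° = -99.47°.

4.22°, -99.47°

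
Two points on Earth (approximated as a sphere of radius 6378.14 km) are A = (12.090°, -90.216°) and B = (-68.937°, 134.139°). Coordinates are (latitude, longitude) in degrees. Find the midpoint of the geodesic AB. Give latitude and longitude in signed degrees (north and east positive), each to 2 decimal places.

The central angle between A and B is δ = 2.0339 rad.
With f = 0.5, the slerp weights are sin((1−f)δ)/sin δ = 0.9506 and sin(fδ)/sin δ = 0.9506.
Weighted sum of the unit vectors: (0.9506)·(-0.0037,-0.9778,0.2094) + (0.9506)·(-0.2503,0.2579,-0.9332) = (-0.2414, -0.6844, -0.6880).
Converting back: φ = atan2(z, √(x²+y²)) = -43.47°, λ = atan2(y, x) = -109.43°.

-43.47°, -109.43°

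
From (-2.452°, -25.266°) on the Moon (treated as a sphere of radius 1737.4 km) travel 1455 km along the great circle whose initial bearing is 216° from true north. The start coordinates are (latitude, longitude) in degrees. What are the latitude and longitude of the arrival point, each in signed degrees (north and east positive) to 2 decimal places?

-38.99°, -59.45°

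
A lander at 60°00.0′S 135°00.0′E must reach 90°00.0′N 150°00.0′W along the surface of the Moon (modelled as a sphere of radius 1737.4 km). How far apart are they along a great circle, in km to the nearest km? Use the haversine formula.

4549 km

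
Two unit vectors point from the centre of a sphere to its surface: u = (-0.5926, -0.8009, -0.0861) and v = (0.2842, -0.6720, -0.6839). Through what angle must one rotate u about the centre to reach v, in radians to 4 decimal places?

1.1278 rad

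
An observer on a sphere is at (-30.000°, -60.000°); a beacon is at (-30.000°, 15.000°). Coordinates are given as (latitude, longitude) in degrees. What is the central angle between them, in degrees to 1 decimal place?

63.6°

With latitudes φ₁ = -30.000°, φ₂ = -30.000° and longitude difference Δλ = 75.000°:
Haversine: a = sin²(Δφ/2) + cos φ₁ cos φ₂ sin²(Δλ/2) = 0.0000 + (0.8660)(0.8660)(0.3706) = 0.27794.
Central angle c = 2·arcsin(√a) = 1.11061 rad.
So the angular separation is 63.6°.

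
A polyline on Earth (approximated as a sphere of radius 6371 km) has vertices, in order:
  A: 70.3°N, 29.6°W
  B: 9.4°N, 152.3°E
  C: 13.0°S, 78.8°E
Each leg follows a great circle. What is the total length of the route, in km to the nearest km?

Leg A→B: central angle 1.7504 rad, distance 11151.7 km.
Leg B→C: central angle 1.3323 rad, distance 8487.8 km.
Total: 11151.7 + 8487.8 ≈ 19640 km.

19640 km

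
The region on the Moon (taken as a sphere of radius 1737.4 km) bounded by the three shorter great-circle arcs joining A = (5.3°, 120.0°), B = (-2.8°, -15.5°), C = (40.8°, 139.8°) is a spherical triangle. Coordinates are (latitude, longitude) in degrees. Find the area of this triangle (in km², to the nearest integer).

Side lengths (central angles): a = 2.3729, b = 0.6927, c = 2.3658 rad; semiperimeter s = 2.7157.
By l'Huilier's theorem, tan(E/4) = √[tan(s/2) tan((s−a)/2) tan((s−b)/2) tan((s−c)/2)], giving spherical excess E = 1.7752 rad.
Area = E·R² = 1.7752 × (1737.4)² ≈ 5358435 km².

5358435 km²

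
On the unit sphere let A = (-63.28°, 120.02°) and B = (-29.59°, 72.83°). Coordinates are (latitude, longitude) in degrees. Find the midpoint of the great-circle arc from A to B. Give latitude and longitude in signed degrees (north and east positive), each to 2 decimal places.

The central angle between A and B is δ = 0.7859 rad.
With f = 0.5, the slerp weights are sin((1−f)δ)/sin δ = 0.5413 and sin(fδ)/sin δ = 0.5413.
Weighted sum of the unit vectors: (0.5413)·(-0.2250,0.3893,-0.8932) + (0.5413)·(0.2567,0.8308,-0.4938) = (0.0172, 0.6604, -0.7507).
Converting back: φ = atan2(z, √(x²+y²)) = -48.65°, λ = atan2(y, x) = 88.51°.

-48.65°, 88.51°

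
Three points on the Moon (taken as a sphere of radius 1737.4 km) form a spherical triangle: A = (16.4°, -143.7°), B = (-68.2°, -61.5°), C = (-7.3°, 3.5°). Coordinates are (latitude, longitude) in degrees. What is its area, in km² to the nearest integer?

Side lengths (central angles): a = 1.2936, b = 2.5602, c = 1.7863 rad; semiperimeter s = 2.8200.
By l'Huilier's theorem, tan(E/4) = √[tan(s/2) tan((s−a)/2) tan((s−b)/2) tan((s−c)/2)], giving spherical excess E = 2.3387 rad.
Area = E·R² = 2.3387 × (1737.4)² ≈ 7059421 km².

7059421 km²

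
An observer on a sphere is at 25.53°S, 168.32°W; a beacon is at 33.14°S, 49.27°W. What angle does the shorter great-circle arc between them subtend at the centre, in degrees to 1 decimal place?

97.5°

With latitudes φ₁ = -25.530°, φ₂ = -33.140° and longitude difference Δλ = 119.050°:
Haversine: a = sin²(Δφ/2) + cos φ₁ cos φ₂ sin²(Δλ/2) = 0.0044 + (0.9024)(0.8373)(0.7428) = 0.56564.
Central angle c = 2·arcsin(√a) = 1.70245 rad.
So the angular separation is 97.5°.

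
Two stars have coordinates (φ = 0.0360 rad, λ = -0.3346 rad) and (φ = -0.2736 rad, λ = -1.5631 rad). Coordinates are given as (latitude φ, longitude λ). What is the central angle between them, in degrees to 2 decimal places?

With latitudes φ₁ = 2.063°, φ₂ = -15.676° and longitude difference Δλ = -70.388°:
Haversine: a = sin²(Δφ/2) + cos φ₁ cos φ₂ sin²(Δλ/2) = 0.0238 + (0.9994)(0.9628)(0.3322) = 0.34338.
Central angle c = 2·arcsin(√a) = 1.25220 rad.
So the angular separation is 71.75°.

71.75°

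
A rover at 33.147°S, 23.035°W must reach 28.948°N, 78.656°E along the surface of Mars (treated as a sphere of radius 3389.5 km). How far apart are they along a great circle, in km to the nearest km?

6768 km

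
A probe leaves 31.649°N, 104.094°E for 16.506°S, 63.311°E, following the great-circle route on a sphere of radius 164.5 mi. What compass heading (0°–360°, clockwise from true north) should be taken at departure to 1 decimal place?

Δλ = -40.783° = -0.7118 rad.
y = sin Δλ · cos φ₂ = (-0.6532)(0.9588) = -0.6263
x = cos φ₁ sin φ₂ − sin φ₁ cos φ₂ cos Δλ = (0.8513)(-0.2841) − (0.5247)(0.9588)(0.7572) = -0.6228
θ = atan2(y, x) = -134.84°; adding 360° gives 225.2°.

225.2°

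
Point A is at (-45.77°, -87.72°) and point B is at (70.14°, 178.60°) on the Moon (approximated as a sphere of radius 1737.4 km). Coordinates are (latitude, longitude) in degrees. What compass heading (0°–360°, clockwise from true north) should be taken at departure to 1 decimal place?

332.1°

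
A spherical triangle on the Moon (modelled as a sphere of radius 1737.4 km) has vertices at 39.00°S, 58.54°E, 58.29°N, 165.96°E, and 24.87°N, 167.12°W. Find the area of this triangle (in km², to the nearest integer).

Side lengths (central angles): a = 0.6714, b = 2.4302, c = 2.2885 rad; semiperimeter s = 2.6950.
By l'Huilier's theorem, tan(E/4) = √[tan(s/2) tan((s−a)/2) tan((s−b)/2) tan((s−c)/2)], giving spherical excess E = 1.6568 rad.
Area = E·R² = 1.6568 × (1737.4)² ≈ 5001259 km².

5001259 km²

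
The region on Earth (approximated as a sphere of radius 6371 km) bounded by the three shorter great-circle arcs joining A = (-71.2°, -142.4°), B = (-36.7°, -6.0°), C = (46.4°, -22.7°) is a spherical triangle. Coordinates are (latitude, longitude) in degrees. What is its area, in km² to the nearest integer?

42714454 km²

Side lengths (central angles): a = 1.4738, b = 2.4909, c = 1.1825 rad; semiperimeter s = 2.5736.
By l'Huilier's theorem, tan(E/4) = √[tan(s/2) tan((s−a)/2) tan((s−b)/2) tan((s−c)/2)], giving spherical excess E = 1.0523 rad.
Area = E·R² = 1.0523 × (6371)² ≈ 42714454 km².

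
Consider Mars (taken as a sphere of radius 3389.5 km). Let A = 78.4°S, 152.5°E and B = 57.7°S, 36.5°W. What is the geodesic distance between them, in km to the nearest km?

2591 km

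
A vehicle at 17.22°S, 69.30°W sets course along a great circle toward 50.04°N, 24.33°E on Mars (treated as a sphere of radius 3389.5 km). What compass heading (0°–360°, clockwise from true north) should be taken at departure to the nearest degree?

Δλ = 93.630° = 1.6342 rad.
y = sin Δλ · cos φ₂ = (0.9980)(0.6423) = 0.6410
x = cos φ₁ sin φ₂ − sin φ₁ cos φ₂ cos Δλ = (0.9552)(0.7665) − (-0.2960)(0.6423)(-0.0633) = 0.7201
θ = atan2(y, x) = 41.67°, so the bearing is 42°.

42°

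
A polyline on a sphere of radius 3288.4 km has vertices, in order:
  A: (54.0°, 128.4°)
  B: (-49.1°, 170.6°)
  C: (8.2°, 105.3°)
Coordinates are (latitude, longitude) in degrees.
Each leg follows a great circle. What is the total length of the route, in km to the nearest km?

Leg A→B: central angle 1.9033 rad, distance 6258.8 km.
Leg B→C: central angle 1.4071 rad, distance 4627.0 km.
Total: 6258.8 + 4627.0 ≈ 10886 km.

10886 km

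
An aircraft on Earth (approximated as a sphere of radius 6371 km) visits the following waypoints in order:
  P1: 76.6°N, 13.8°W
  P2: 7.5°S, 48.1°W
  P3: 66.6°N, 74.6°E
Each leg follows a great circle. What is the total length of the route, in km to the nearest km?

Leg P1→P2: central angle 1.5079 rad, distance 9607.0 km.
Leg P2→P3: central angle 1.9098 rad, distance 12167.1 km.
Total: 9607.0 + 12167.1 ≈ 21774 km.

21774 km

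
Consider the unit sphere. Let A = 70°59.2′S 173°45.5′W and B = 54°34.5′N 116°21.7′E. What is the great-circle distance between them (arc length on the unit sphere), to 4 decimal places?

Let φ₁ = -1.2390 rad, φ₂ = 0.9525 rad, and Δλ = -1.2196 rad.
cos c = sin φ₁ sin φ₂ + cos φ₁ cos φ₂ cos Δλ = (-0.9454)(0.8149) + (0.3258)(0.5796)(0.3440) = -0.70546,
so c = arccos(-0.70546) = 2.35387 rad.
On the unit sphere the arc length equals the central angle: 2.3539.

2.3539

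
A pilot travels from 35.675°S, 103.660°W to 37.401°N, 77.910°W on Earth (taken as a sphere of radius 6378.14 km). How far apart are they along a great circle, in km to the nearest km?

8558 km

Let φ₁ = -0.6226 rad, φ₂ = 0.6528 rad, and Δλ = 0.4494 rad.
cos c = sin φ₁ sin φ₂ + cos φ₁ cos φ₂ cos Δλ = (-0.5832)(0.6074) + (0.8123)(0.7944)(0.9007) = 0.22702,
so c = arccos(0.22702) = 1.34178 rad.
Distance = R·c = 6378.14 × 1.3418 ≈ 8558 km.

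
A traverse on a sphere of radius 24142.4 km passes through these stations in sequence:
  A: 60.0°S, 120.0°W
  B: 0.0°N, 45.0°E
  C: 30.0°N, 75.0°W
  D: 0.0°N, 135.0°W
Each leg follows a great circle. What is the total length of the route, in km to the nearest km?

Leg A→B: central angle 2.0748 rad, distance 50091.4 km.
Leg B→C: central angle 2.0186 rad, distance 48734.5 km.
Leg C→D: central angle 1.1230 rad, distance 27111.0 km.
Total: 50091.4 + 48734.5 + 27111.0 ≈ 125937 km.

125937 km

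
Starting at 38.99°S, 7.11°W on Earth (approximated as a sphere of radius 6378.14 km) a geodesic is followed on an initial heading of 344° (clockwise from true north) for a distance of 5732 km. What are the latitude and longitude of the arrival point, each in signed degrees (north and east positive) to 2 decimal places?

11.12°, -19.81°

Angular distance δ = d/R = 5732/6378.14 = 0.89869 rad; initial bearing θ = 6.0039 rad.
sin φ₂ = sin φ₁ cos δ + cos φ₁ sin δ cos θ = (-0.6292)(0.6226) + (0.7773)(0.7825)(0.9613) = 0.1929, so φ₂ = 11.12°.
Δλ = atan2(sin θ sin δ cos φ₁, cos δ − sin φ₁ sin φ₂) = atan2(-0.1676, 0.7440) = -12.698°.
λ₂ = -7.110° − 12.698° = -19.81°.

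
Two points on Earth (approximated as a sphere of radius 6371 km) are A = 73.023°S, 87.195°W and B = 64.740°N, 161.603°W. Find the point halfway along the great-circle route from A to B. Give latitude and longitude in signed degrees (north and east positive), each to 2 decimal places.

Central angle δ = 2.5526 rad. Interpolating on the sphere with fraction f = 0.5:
P = [sin((1−f)δ)·A + sin(fδ)·B] / sin δ = 1.7225·A + 1.7225·B in Cartesian coordinates,
giving P = (-0.6729, -0.7343, -0.0896), i.e. latitude -5.14°, longitude -132.50°.

-5.14°, -132.50°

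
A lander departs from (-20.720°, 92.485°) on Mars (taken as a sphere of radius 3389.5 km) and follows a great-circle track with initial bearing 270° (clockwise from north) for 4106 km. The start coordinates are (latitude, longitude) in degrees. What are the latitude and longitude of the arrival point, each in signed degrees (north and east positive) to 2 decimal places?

Angular distance δ = d/R = 4106/3389.5 = 1.21139 rad; initial bearing θ = 4.7124 rad.
sin φ₂ = sin φ₁ cos δ + cos φ₁ sin δ cos θ = (-0.3538)(0.3517) + (0.9353)(0.9361)(-0.0000) = -0.1244, so φ₂ = -7.15°.
Δλ = atan2(sin θ sin δ cos φ₁, cos δ − sin φ₁ sin φ₂) = atan2(-0.8756, 0.3077) = -70.637°.
λ₂ = 92.485° − 70.637° = 21.85°.

-7.15°, 21.85°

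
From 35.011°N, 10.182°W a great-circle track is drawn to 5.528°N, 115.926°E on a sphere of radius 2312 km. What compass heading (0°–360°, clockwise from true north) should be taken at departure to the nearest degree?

63°

With φ₁ = 0.6111, φ₂ = 0.0965, Δλ = 2.2010 rad, the forward-azimuth formula gives
θ = atan2( sin Δλ cos φ₂ , cos φ₁ sin φ₂ − sin φ₁ cos φ₂ cos Δλ ) = atan2(0.8042, 0.4154) = 62.68°.
So the initial bearing is 63°.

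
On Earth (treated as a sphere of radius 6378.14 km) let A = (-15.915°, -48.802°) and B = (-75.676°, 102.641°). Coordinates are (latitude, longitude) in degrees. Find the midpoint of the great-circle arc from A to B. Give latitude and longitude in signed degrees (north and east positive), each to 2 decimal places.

The central angle between A and B is δ = 1.5141 rad.
With f = 0.5, the slerp weights are sin((1−f)δ)/sin δ = 0.6879 and sin(fδ)/sin δ = 0.6879.
Weighted sum of the unit vectors: (0.6879)·(0.6334,-0.7236,-0.2742) + (0.6879)·(-0.0541,0.2414,-0.9689) = (0.3985, -0.3317, -0.8551).
Converting back: φ = atan2(z, √(x²+y²)) = -58.77°, λ = atan2(y, x) = -39.77°.

-58.77°, -39.77°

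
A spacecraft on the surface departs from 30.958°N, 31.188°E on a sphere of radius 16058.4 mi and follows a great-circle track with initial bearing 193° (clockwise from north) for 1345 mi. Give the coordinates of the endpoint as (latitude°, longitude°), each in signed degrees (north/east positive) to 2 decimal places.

26.28°, 29.99°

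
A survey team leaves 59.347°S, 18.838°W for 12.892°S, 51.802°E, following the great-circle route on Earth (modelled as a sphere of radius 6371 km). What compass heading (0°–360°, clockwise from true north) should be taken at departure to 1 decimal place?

79.9°

Δλ = 70.640° = 1.2329 rad.
y = sin Δλ · cos φ₂ = (0.9435)(0.9748) = 0.9197
x = cos φ₁ sin φ₂ − sin φ₁ cos φ₂ cos Δλ = (0.5098)(-0.2231) − (-0.8603)(0.9748)(0.3315) = 0.1642
θ = atan2(y, x) = 79.87°, so the bearing is 79.9°.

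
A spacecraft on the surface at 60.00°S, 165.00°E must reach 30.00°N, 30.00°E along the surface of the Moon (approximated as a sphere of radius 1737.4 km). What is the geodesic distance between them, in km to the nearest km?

Let φ₁ = -1.0472 rad, φ₂ = 0.5236 rad, and Δλ = -2.3562 rad.
cos c = sin φ₁ sin φ₂ + cos φ₁ cos φ₂ cos Δλ = (-0.8660)(0.5000) + (0.5000)(0.8660)(-0.7071) = -0.73920,
so c = arccos(-0.73920) = 2.40268 rad.
Distance = R·c = 1737.4 × 2.4027 ≈ 4174 km.

4174 km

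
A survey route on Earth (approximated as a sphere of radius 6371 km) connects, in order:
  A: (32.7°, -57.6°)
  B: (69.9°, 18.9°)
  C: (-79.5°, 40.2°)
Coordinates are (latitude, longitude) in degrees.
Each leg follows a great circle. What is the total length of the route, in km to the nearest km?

Leg A→B: central angle 0.9584 rad, distance 6105.8 km.
Leg B→C: central angle 2.6160 rad, distance 16666.5 km.
Total: 6105.8 + 16666.5 ≈ 22772 km.

22772 km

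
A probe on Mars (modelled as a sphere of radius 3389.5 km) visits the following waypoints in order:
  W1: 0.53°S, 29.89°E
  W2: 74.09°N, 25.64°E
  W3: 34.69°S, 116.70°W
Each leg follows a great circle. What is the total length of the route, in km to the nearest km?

12494 km

Leg W1→W2: central angle 1.3031 rad, distance 4417.0 km.
Leg W2→W3: central angle 2.3830 rad, distance 8077.0 km.
Total: 4417.0 + 8077.0 ≈ 12494 km.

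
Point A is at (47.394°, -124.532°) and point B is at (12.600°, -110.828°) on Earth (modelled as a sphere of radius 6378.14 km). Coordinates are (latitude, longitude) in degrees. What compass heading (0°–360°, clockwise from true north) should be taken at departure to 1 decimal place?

With φ₁ = 0.8272, φ₂ = 0.2199, Δλ = 0.2392 rad, the forward-azimuth formula gives
θ = atan2( sin Δλ cos φ₂ , cos φ₁ sin φ₂ − sin φ₁ cos φ₂ cos Δλ ) = atan2(0.2312, -0.5502) = 157.21°.
So the initial bearing is 157.2°.

157.2°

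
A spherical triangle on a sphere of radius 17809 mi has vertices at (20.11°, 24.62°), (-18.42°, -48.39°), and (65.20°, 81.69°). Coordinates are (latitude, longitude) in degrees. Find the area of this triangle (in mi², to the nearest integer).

292704386 mi²

Side lengths (central angles): a = 2.1449, b = 1.0166, c = 1.4185 rad; semiperimeter s = 2.2900.
By l'Huilier's theorem, tan(E/4) = √[tan(s/2) tan((s−a)/2) tan((s−b)/2) tan((s−c)/2)], giving spherical excess E = 0.9229 rad.
Area = E·R² = 0.9229 × (17809)² ≈ 292704386 mi².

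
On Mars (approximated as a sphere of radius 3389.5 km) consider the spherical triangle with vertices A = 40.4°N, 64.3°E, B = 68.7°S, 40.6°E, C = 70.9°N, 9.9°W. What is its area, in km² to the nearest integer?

14622621 km²

Side lengths (central angles): a = 2.5061, b = 0.8226, c = 1.9290 rad; semiperimeter s = 2.6289.
By l'Huilier's theorem, tan(E/4) = √[tan(s/2) tan((s−a)/2) tan((s−b)/2) tan((s−c)/2)], giving spherical excess E = 1.2728 rad.
Area = E·R² = 1.2728 × (3389.5)² ≈ 14622621 km².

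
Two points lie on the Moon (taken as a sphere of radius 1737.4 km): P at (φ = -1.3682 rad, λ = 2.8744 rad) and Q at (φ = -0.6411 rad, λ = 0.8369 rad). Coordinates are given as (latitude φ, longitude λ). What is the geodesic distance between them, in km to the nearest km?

1793 km

In radians: φ₁ = -1.3682, φ₂ = -0.6411, Δλ = -116.740° = -2.0375 rad.
cos c = sin φ₁ sin φ₂ + cos φ₁ cos φ₂ cos Δλ = (-0.9795)(-0.5981) + (0.2012)(0.8014)(-0.4499) = 0.51329,
so c = arccos(0.51329) = 1.03179 rad.
Distance = R·c = 1737.4 × 1.0318 ≈ 1793 km.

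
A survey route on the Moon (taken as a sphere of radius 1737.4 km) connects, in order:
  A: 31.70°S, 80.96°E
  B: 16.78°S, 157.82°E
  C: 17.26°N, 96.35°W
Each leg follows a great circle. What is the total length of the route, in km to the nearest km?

Leg A→B: central angle 1.2272 rad, distance 2132.1 km.
Leg B→C: central angle 1.9125 rad, distance 3322.7 km.
Total: 2132.1 + 3322.7 ≈ 5455 km.

5455 km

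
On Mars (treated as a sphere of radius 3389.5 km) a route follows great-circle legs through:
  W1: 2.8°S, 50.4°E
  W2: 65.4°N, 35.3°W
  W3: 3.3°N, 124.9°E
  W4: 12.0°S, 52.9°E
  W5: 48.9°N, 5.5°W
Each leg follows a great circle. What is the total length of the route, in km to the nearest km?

20902 km

Leg W1→W2: central angle 1.5840 rad, distance 5369.1 km.
Leg W2→W3: central angle 1.9163 rad, distance 6495.3 km.
Leg W3→W4: central angle 1.2768 rad, distance 4327.7 km.
Leg W4→W5: central angle 1.3896 rad, distance 4709.9 km.
Total: 5369.1 + 6495.3 + 4327.7 + 4709.9 ≈ 20902 km.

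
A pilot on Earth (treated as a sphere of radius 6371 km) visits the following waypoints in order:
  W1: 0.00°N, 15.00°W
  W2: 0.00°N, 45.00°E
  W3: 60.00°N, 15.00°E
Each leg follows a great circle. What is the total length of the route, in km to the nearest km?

13826 km

Leg W1→W2: central angle 1.0472 rad, distance 6671.7 km.
Leg W2→W3: central angle 1.1230 rad, distance 7154.4 km.
Total: 6671.7 + 7154.4 ≈ 13826 km.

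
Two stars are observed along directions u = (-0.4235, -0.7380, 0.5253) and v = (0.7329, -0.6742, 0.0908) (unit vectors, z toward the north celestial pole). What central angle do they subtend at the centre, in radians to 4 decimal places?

1.3337 rad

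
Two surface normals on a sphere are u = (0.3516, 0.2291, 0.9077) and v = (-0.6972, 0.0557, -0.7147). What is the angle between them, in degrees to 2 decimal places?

u·v = -0.8811; |u| = 1.0000, |v| = 1.0000.
cos θ = (u·v)/(|u||v|) = -0.8811, so θ = 151.78°.

151.78°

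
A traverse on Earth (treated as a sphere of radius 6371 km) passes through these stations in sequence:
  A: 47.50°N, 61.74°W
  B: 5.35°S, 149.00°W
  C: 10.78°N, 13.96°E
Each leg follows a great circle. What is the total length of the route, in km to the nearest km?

Leg A→B: central angle 1.6074 rad, distance 10240.7 km.
Leg B→C: central angle 2.8324 rad, distance 18045.1 km.
Total: 10240.7 + 18045.1 ≈ 28286 km.

28286 km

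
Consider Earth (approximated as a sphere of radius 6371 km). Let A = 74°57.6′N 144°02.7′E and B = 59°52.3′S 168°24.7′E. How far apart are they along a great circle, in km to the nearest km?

Let φ₁ = 1.3083 rad, φ₂ = -1.0450 rad, and Δλ = 0.4253 rad.
Haversine: a = sin²(Δφ/2) + cos φ₁ cos φ₂ sin²(Δλ/2) = 0.8525 + (0.2595)(0.5019)(0.0445) = 0.85831.
Central angle c = 2·arcsin(√a) = 2.36975 rad.
Distance = R·c = 6371 × 2.3698 ≈ 15098 km.

15098 km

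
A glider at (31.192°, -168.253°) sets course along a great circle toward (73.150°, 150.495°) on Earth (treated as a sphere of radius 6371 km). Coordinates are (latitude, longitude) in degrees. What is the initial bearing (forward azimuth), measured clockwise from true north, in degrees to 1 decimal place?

With φ₁ = 0.5444, φ₂ = 1.2767, Δλ = -0.7200 rad, the forward-azimuth formula gives
θ = atan2( sin Δλ cos φ₂ , cos φ₁ sin φ₂ − sin φ₁ cos φ₂ cos Δλ ) = atan2(-0.1911, 0.7058) = -15.15°.
Adding 360° brings this into [0°, 360°): 344.8°.

344.8°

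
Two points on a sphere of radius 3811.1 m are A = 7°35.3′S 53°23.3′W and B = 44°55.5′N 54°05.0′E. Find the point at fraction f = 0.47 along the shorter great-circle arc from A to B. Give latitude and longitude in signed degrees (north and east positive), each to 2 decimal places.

The central angle between A and B is δ = 1.8797 rad.
With f = 0.47, the slerp weights are sin((1−f)δ)/sin δ = 0.8811 and sin(fδ)/sin δ = 0.8113.
Weighted sum of the unit vectors: (0.8811)·(0.5912,-0.7957,-0.1321) + (0.8113)·(0.4153,0.5734,0.7062) = (0.8579, -0.2359, 0.4566).
Converting back: φ = atan2(z, √(x²+y²)) = 27.17°, λ = atan2(y, x) = -15.37°.

27.17°, -15.37°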